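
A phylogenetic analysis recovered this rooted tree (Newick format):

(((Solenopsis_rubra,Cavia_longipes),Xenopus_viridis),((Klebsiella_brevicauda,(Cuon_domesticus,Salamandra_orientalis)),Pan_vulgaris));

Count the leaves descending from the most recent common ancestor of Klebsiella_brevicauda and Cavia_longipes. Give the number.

7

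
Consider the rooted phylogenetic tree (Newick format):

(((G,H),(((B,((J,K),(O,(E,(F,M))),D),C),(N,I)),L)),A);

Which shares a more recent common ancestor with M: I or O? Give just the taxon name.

The MRCA of M and O subtends (O,(E,(F,M))) (4 taxa).
The MRCA of M and I subtends ((B,((J,K),(O,(E,(F,M))),D),C),(N,I)) (11 taxa).
The first is nested inside the second, so M shares a more recent common ancestor with O.

O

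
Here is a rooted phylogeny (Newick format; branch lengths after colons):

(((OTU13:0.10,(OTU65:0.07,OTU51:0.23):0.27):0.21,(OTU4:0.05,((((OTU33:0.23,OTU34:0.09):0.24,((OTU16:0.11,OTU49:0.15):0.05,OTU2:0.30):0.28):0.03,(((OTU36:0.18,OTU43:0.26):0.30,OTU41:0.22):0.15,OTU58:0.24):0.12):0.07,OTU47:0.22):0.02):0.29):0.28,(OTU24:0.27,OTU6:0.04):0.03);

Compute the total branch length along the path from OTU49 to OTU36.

1.26

The path runs OTU49 → … → MRCA → … → OTU36; the MRCA is the node subtending (((OTU33,OTU34),((OTU16,OTU49),OTU2)),(((OTU36,OTU43),OTU41),OTU58)).
Branch lengths along that path: 0.15 + 0.05 + 0.28 + 0.03 + 0.12 + 0.15 + 0.30 + 0.18 = 1.26.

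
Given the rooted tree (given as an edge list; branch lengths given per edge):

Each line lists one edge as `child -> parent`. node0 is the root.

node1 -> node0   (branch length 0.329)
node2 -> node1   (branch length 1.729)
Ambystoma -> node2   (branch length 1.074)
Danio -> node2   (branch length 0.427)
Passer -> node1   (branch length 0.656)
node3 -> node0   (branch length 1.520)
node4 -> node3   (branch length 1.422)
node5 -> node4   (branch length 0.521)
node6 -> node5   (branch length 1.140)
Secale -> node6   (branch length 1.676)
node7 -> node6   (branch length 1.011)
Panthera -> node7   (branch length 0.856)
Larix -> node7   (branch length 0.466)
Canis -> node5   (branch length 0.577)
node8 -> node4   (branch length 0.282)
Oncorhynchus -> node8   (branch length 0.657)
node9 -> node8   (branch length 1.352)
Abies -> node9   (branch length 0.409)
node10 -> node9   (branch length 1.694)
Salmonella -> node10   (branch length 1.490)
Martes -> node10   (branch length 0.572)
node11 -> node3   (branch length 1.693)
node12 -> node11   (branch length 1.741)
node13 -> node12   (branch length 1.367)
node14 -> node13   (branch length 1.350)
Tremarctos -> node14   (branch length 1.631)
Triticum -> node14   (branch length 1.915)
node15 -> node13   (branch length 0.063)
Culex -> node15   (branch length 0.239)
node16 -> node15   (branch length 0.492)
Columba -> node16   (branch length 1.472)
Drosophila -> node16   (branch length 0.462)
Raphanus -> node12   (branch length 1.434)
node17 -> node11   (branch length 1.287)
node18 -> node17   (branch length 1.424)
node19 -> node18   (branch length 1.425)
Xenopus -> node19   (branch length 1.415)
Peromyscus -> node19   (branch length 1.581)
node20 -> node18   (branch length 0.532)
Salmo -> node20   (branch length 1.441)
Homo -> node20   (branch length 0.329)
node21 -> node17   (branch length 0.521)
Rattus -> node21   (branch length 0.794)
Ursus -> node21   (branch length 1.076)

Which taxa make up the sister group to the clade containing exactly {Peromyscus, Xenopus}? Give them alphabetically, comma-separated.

Homo, Salmo

The clade containing exactly {Peromyscus, Xenopus} attaches to the tree at the node subtending ((Xenopus,Peromyscus),(Salmo,Homo)).
The other lineage descending from that same node — the sister group — is (Salmo,Homo); its 2 tips in alphabetical order are the answer.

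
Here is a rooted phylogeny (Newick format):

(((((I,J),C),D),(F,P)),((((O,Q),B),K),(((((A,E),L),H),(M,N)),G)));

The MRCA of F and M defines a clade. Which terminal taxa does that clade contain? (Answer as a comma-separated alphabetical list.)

A, B, C, D, E, F, G, H, I, J, K, L, M, N, O, P, Q

Tracing F: it sits inside (F,P).
Tracing M: it sits inside (M,N).
The smallest clade enclosing both is the whole tree (their MRCA is the root), so the answer is all 17 tips in alphabetical order.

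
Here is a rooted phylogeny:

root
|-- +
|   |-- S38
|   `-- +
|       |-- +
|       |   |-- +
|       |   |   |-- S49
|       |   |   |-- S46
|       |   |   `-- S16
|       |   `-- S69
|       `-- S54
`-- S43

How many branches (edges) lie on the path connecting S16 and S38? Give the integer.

5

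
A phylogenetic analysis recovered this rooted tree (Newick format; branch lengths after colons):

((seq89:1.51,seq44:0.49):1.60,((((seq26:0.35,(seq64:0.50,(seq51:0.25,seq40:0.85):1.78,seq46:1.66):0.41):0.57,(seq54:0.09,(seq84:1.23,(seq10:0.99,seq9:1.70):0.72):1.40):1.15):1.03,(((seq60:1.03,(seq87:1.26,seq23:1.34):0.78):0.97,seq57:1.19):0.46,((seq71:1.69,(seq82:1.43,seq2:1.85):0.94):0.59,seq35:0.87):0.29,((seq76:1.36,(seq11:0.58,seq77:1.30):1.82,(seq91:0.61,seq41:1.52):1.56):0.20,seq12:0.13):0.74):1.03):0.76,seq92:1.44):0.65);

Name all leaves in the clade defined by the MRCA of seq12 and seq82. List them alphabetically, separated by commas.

Tracing seq12: it sits inside ((seq76,(seq11,seq77),(seq91,seq41)),seq12).
Tracing seq82: it sits inside (seq82,seq2).
The smallest clade enclosing both is (((seq60,(seq87,seq23)),seq57),((seq71,(seq82,seq2)),seq35),((seq76,(seq11,seq77),(seq91,seq41)),seq12)); the answer is its 14 terminal taxa in alphabetical order.

seq11, seq12, seq2, seq23, seq35, seq41, seq57, seq60, seq71, seq76, seq77, seq82, seq87, seq91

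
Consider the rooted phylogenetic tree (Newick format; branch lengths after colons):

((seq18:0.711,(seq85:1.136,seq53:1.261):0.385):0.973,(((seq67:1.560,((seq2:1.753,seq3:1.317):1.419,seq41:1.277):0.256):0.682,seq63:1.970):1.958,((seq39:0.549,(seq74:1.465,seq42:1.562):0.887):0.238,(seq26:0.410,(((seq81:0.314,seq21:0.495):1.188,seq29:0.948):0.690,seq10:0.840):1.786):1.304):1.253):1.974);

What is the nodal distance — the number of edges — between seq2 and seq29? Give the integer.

The MRCA of seq2 and seq29 is the node subtending (((seq67,((seq2,seq3),seq41)),seq63),((seq39,(seq74,seq42)),(seq26,(((seq81,seq21),seq29),seq10)))).
From seq2 up to that node: 5 branches. From seq29 up to the same node: 5 branches. Total: 5 + 5 = 10.

10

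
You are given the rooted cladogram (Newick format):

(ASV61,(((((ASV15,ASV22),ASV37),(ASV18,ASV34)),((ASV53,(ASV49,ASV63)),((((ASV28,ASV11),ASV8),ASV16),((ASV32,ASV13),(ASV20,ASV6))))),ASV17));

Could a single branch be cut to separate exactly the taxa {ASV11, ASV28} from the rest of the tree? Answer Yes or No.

The most recent common ancestor of these taxa subtends (ASV28,ASV11).
That clade has exactly 2 tips — every listed taxon and nothing else — so the group is monophyletic.

Yes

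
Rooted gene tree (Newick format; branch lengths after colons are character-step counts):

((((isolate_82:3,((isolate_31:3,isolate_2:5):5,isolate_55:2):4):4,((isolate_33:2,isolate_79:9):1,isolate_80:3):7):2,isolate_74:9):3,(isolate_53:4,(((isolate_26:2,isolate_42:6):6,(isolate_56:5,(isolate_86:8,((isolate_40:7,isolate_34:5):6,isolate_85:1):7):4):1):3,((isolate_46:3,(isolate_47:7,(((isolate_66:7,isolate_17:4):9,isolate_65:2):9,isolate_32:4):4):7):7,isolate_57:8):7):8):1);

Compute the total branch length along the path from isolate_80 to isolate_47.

The path runs isolate_80 → … → MRCA → … → isolate_47; the MRCA is the root of the tree.
Branch lengths along that path: 3 + 7 + 2 + 3 + 1 + 8 + 7 + 7 + 7 + 7 = 52.

52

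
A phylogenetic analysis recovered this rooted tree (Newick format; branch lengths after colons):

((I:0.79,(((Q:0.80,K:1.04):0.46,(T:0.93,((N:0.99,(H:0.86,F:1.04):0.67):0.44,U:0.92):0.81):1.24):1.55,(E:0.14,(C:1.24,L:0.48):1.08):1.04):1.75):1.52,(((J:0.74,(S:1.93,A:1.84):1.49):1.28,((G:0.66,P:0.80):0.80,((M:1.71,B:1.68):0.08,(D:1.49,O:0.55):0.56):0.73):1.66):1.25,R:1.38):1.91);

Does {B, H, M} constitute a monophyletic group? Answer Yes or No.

No

The MRCA of the listed taxa is the root, so the smallest clade containing them is the whole tree.
That clade also contains A, C, D, E, F, G, I, J, K, L, N, O, P, Q, R, S, T, U, which are not in the proposed group, so the group is not monophyletic.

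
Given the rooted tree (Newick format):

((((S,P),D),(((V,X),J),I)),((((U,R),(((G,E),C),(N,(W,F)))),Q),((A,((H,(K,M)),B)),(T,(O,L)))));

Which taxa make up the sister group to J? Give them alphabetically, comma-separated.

V, X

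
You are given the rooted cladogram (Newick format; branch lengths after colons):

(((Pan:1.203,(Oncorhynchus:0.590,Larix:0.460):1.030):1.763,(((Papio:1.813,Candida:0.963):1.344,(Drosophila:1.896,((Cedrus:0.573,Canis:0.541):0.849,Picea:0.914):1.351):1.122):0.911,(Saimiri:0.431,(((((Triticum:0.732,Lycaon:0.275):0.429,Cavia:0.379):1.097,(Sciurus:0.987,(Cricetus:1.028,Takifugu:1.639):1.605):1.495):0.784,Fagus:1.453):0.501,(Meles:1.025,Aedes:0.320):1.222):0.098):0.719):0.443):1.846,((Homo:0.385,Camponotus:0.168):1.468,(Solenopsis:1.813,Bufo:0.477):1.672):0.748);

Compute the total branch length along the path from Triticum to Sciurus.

4.740

The path runs Triticum → … → MRCA → … → Sciurus; the MRCA is the node subtending (((Triticum,Lycaon),Cavia),(Sciurus,(Cricetus,Takifugu))).
Branch lengths along that path: 0.732 + 0.429 + 1.097 + 1.495 + 0.987 = 4.740.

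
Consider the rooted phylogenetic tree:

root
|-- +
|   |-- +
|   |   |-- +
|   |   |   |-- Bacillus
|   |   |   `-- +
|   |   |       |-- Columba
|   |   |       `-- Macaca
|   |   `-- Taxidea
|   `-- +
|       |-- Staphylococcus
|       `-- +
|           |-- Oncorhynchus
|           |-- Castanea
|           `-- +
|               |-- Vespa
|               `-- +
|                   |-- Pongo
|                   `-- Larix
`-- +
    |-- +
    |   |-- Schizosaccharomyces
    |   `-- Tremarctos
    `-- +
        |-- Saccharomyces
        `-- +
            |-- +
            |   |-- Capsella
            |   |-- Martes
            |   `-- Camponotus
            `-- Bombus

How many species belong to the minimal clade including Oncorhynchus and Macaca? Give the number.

10

The MRCA of Oncorhynchus and Macaca is the node subtending (((Bacillus,(Columba,Macaca)),Taxidea),(Staphylococcus,(Oncorhynchus,Castanea,(Vespa,(Pongo,Larix))))).
That clade contains 10 terminal taxa: Bacillus, Castanea, Columba, Larix, Macaca, Oncorhynchus, Pongo, Staphylococcus, Taxidea, Vespa.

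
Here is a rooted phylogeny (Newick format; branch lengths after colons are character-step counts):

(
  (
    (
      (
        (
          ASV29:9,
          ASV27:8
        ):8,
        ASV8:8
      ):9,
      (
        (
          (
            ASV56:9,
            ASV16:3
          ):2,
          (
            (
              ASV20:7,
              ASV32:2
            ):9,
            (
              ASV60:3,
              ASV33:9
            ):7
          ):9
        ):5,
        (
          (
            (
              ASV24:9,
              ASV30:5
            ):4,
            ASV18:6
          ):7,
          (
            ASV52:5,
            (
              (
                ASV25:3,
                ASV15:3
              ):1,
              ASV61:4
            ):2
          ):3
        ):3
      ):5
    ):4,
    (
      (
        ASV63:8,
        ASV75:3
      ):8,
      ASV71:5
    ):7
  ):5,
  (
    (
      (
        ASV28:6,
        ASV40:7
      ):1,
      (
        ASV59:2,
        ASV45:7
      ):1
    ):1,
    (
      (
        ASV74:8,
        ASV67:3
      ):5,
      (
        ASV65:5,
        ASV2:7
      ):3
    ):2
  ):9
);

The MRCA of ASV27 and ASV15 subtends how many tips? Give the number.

The MRCA of ASV27 and ASV15 is the node subtending (((ASV29,ASV27),ASV8),(((ASV56,ASV16),((ASV20,ASV32),(ASV60,ASV33))),(((ASV24,ASV30),ASV18),(ASV52,((ASV25,ASV15),ASV61))))).
That clade contains 16 terminal taxa: ASV15, ASV16, ASV18, ASV20, ASV24, ASV25, ASV27, ASV29, ASV30, ASV32, ASV33, ASV52, ASV56, ASV60, ASV61, ASV8.

16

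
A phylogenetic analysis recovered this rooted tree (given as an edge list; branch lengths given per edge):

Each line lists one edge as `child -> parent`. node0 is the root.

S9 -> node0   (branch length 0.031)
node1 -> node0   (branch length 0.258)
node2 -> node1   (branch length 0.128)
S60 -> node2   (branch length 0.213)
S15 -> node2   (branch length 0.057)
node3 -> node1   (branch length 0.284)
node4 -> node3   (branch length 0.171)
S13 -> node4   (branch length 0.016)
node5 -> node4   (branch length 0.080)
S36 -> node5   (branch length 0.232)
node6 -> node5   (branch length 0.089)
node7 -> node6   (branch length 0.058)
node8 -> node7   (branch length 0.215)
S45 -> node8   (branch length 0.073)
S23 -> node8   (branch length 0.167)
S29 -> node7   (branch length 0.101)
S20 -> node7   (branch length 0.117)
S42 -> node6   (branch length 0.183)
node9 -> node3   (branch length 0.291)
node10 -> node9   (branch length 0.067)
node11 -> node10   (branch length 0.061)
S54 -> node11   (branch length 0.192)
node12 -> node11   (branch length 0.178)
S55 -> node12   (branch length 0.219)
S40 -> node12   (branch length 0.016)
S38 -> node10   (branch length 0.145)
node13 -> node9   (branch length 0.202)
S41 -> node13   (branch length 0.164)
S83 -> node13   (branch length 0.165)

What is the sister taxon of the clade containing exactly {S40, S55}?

S54

The clade containing exactly {S40, S55} attaches to the tree at the node subtending (S54,(S55,S40)).
The other lineage descending from that same node — the sister group — is the single tip S54.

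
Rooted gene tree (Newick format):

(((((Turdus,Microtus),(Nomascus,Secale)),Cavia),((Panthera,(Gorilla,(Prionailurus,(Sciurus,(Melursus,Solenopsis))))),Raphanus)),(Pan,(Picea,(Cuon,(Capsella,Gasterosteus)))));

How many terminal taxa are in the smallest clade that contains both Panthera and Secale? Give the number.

12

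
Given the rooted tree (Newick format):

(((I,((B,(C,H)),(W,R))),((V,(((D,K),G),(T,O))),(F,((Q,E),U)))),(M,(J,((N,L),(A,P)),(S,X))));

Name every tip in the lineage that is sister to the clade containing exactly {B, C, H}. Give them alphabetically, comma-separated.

The clade containing exactly {B, C, H} attaches to the tree at the node subtending ((B,(C,H)),(W,R)).
The other lineage descending from that same node — the sister group — is (W,R); its 2 tips in alphabetical order are the answer.

R, W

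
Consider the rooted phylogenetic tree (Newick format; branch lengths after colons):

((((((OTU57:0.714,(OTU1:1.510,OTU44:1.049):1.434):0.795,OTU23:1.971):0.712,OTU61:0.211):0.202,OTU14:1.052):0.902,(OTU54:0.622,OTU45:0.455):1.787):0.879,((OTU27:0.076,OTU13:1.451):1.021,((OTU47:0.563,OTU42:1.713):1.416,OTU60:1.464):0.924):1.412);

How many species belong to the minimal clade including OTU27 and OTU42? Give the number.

The MRCA of OTU27 and OTU42 is the node subtending ((OTU27,OTU13),((OTU47,OTU42),OTU60)).
That clade contains 5 terminal taxa: OTU13, OTU27, OTU42, OTU47, OTU60.

5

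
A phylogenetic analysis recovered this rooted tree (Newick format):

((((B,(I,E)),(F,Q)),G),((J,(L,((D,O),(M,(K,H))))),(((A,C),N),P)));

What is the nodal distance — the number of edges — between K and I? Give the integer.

12

The MRCA of K and I is the root of the tree.
From K up to that node: 7 branches. From I up to the same node: 5 branches. Total: 7 + 5 = 12.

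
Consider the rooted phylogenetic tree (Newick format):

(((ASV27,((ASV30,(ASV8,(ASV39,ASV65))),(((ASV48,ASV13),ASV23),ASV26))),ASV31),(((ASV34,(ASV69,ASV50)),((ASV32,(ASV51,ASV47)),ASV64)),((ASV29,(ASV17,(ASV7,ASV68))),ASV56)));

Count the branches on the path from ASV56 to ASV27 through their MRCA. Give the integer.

The MRCA of ASV56 and ASV27 is the root of the tree.
From ASV56 up to that node: 3 branches. From ASV27 up to the same node: 3 branches. Total: 3 + 3 = 6.

6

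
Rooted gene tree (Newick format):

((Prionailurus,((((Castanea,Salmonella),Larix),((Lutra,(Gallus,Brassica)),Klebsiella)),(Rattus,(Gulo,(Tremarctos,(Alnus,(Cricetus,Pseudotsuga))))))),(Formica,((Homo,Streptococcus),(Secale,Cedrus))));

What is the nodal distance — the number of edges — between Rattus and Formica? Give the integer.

6

The MRCA of Rattus and Formica is the root of the tree.
From Rattus up to that node: 4 branches. From Formica up to the same node: 2 branches. Total: 4 + 2 = 6.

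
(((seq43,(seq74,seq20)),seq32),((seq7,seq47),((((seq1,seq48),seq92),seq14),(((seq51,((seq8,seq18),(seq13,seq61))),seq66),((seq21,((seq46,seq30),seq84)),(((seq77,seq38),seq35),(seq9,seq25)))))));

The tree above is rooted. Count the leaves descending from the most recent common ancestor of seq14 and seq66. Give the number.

The MRCA of seq14 and seq66 is the node subtending ((((seq1,seq48),seq92),seq14),(((seq51,((seq8,seq18),(seq13,seq61))),seq66),((seq21,((seq46,seq30),seq84)),(((seq77,seq38),seq35),(seq9,seq25))))).
That clade contains 19 terminal taxa: seq1, seq13, seq14, seq18, seq21, seq25, seq30, seq35, seq38, seq46, seq48, seq51, seq61, seq66, seq77, seq8, seq84, seq9, seq92.

19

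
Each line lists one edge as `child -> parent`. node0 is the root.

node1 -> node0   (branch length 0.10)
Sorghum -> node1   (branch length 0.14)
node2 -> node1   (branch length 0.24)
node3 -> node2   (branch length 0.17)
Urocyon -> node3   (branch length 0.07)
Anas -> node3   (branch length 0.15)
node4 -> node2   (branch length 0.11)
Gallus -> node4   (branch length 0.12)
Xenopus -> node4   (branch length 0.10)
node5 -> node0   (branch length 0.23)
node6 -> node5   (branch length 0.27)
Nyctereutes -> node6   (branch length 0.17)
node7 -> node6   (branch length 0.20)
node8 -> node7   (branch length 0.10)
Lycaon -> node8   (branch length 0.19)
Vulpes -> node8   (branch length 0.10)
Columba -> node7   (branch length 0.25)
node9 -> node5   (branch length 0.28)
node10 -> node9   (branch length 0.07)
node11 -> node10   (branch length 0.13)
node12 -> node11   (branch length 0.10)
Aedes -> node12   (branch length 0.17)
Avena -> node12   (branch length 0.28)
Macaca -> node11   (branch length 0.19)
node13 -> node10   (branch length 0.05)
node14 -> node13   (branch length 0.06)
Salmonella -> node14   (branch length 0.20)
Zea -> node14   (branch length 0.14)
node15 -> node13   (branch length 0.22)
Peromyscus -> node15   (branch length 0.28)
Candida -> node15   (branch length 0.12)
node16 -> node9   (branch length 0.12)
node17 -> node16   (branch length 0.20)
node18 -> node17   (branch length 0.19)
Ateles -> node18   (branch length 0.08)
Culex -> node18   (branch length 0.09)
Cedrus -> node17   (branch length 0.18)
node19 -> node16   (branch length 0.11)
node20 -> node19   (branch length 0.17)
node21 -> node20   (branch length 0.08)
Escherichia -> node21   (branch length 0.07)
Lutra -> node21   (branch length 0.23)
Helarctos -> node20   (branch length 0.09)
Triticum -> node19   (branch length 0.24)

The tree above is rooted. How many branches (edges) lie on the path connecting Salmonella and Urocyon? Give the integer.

The MRCA of Salmonella and Urocyon is the root of the tree.
From Salmonella up to that node: 6 branches. From Urocyon up to the same node: 4 branches. Total: 6 + 4 = 10.

10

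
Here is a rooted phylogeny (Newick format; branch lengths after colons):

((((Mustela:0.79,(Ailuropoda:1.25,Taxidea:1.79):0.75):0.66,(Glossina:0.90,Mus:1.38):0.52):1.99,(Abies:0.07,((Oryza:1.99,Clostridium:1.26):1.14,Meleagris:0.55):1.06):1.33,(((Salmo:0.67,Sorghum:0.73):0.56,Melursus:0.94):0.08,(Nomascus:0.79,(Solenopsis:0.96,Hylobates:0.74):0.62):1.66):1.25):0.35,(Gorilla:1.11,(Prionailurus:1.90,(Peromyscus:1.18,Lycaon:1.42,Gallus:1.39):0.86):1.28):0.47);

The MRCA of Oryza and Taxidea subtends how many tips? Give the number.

15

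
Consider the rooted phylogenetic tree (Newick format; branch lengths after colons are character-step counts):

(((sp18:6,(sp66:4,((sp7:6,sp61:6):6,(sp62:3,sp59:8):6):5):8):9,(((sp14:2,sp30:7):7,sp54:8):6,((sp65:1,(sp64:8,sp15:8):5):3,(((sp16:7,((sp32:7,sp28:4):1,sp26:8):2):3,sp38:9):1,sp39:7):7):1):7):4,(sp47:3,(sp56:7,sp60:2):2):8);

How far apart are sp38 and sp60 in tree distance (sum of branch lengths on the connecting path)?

41

The path runs sp38 → … → MRCA → … → sp60; the MRCA is the root of the tree.
Branch lengths along that path: 9 + 1 + 7 + 1 + 7 + 4 + 8 + 2 + 2 = 41.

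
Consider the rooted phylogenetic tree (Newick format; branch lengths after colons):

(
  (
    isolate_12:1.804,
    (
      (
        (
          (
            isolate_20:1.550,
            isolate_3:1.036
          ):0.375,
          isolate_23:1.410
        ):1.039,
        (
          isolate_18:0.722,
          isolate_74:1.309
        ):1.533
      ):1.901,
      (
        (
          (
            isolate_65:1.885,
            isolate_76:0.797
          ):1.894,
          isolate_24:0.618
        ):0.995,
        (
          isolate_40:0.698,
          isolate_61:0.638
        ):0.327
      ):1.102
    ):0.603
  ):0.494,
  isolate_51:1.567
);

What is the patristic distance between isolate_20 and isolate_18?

The path runs isolate_20 → … → MRCA → … → isolate_18; the MRCA is the node subtending (((isolate_20,isolate_3),isolate_23),(isolate_18,isolate_74)).
Branch lengths along that path: 1.550 + 0.375 + 1.039 + 1.533 + 0.722 = 5.219.

5.219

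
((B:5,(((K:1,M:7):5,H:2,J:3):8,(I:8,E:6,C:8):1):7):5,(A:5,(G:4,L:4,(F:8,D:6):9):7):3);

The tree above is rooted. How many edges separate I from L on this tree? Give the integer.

The MRCA of I and L is the root of the tree.
From I up to that node: 4 branches. From L up to the same node: 3 branches. Total: 4 + 3 = 7.

7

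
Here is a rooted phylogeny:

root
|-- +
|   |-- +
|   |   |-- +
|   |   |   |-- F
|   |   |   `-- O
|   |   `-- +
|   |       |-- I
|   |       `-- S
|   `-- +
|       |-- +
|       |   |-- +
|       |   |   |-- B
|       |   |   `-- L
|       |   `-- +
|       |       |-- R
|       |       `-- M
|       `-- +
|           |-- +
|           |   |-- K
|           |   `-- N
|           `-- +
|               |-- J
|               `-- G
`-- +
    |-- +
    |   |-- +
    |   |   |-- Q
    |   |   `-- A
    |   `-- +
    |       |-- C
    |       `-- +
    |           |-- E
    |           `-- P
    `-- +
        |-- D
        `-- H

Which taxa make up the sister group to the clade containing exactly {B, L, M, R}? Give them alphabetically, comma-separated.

The clade containing exactly {B, L, M, R} attaches to the tree at the node subtending (((B,L),(R,M)),((K,N),(J,G))).
The other lineage descending from that same node — the sister group — is ((K,N),(J,G)); its 4 tips in alphabetical order are the answer.

G, J, K, N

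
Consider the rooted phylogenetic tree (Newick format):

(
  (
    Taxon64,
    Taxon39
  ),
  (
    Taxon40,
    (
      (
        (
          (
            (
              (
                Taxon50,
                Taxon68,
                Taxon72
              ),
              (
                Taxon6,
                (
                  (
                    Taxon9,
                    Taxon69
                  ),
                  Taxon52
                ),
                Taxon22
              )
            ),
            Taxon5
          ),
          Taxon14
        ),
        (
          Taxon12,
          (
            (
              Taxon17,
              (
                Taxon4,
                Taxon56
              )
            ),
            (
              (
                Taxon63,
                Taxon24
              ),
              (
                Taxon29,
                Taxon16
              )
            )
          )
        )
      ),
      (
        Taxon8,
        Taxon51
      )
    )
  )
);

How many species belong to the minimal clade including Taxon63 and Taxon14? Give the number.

18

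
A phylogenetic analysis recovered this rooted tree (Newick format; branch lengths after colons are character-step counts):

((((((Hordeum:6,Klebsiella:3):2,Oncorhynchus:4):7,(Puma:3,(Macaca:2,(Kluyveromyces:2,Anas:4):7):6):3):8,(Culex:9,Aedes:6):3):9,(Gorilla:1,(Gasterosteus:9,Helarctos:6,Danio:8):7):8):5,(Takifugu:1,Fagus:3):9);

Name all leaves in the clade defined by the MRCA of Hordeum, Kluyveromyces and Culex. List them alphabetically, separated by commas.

Aedes, Anas, Culex, Hordeum, Klebsiella, Kluyveromyces, Macaca, Oncorhynchus, Puma

Tracing Hordeum: it sits inside (Hordeum,Klebsiella).
Tracing Kluyveromyces: it sits inside (Kluyveromyces,Anas).
Tracing Culex: it sits inside (Culex,Aedes).
The smallest clade enclosing all 3 is ((((Hordeum,Klebsiella),Oncorhynchus),(Puma,(Macaca,(Kluyveromyces,Anas)))),(Culex,Aedes)); the answer is its 9 terminal taxa in alphabetical order.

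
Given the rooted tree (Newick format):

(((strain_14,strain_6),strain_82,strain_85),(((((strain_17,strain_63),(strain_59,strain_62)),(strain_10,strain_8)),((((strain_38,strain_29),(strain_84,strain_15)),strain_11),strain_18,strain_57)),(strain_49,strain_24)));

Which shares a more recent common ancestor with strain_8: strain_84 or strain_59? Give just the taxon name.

strain_59

The MRCA of strain_8 and strain_59 subtends (((strain_17,strain_63),(strain_59,strain_62)),(strain_10,strain_8)) (6 taxa).
The MRCA of strain_8 and strain_84 subtends ((((strain_17,strain_63),(strain_59,strain_62)),(strain_10,strain_8)),((((strain_38,strain_29),(strain_84,strain_15)),strain_11),strain_18,strain_57)) (13 taxa).
The first is nested inside the second, so strain_8 shares a more recent common ancestor with strain_59.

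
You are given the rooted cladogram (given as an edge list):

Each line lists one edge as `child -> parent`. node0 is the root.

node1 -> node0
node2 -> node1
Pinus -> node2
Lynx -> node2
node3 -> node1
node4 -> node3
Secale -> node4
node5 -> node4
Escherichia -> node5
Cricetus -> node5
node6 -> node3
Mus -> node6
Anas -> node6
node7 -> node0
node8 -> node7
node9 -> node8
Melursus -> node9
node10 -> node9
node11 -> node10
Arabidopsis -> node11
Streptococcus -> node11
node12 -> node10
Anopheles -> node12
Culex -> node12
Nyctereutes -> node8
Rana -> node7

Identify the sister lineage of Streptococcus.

Arabidopsis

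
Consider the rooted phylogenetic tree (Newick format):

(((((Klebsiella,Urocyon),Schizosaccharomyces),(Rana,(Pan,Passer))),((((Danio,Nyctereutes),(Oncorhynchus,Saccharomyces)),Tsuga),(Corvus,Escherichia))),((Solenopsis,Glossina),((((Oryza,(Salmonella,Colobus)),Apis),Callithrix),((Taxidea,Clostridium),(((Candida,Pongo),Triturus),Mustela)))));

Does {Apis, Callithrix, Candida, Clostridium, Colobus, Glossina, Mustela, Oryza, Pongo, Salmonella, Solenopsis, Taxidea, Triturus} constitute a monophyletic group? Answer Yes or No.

Yes

The most recent common ancestor of these taxa subtends ((Solenopsis,Glossina),((((Oryza,(Salmonella,Colobus)),Apis),Callithrix),((Taxidea,Clostridium),(((Candida,Pongo),Triturus),Mustela)))).
That clade has exactly 13 tips — every listed taxon and nothing else — so the group is monophyletic.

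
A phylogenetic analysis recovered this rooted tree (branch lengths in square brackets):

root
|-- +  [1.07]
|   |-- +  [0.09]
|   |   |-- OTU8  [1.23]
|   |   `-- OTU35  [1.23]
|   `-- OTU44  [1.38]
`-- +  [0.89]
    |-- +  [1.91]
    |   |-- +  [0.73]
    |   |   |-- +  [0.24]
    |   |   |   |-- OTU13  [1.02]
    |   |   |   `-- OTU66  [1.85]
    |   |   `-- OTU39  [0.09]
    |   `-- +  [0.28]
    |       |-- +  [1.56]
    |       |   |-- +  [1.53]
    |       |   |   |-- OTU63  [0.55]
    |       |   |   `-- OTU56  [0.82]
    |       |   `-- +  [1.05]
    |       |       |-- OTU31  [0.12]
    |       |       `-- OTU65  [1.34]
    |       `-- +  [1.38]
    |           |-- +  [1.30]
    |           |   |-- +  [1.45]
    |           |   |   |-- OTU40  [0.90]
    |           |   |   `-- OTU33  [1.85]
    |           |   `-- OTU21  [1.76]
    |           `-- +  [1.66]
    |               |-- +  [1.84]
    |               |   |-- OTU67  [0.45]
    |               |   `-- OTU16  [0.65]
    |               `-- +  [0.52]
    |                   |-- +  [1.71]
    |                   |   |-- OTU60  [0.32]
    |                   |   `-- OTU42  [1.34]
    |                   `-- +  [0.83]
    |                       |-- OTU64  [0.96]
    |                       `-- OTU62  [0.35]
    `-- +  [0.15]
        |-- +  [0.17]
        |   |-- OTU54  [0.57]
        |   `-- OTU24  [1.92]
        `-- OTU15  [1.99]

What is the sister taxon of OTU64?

OTU62

OTU64 attaches to the tree at the node subtending (OTU64,OTU62).
The other lineage descending from that same node — the sister group — is the single tip OTU62.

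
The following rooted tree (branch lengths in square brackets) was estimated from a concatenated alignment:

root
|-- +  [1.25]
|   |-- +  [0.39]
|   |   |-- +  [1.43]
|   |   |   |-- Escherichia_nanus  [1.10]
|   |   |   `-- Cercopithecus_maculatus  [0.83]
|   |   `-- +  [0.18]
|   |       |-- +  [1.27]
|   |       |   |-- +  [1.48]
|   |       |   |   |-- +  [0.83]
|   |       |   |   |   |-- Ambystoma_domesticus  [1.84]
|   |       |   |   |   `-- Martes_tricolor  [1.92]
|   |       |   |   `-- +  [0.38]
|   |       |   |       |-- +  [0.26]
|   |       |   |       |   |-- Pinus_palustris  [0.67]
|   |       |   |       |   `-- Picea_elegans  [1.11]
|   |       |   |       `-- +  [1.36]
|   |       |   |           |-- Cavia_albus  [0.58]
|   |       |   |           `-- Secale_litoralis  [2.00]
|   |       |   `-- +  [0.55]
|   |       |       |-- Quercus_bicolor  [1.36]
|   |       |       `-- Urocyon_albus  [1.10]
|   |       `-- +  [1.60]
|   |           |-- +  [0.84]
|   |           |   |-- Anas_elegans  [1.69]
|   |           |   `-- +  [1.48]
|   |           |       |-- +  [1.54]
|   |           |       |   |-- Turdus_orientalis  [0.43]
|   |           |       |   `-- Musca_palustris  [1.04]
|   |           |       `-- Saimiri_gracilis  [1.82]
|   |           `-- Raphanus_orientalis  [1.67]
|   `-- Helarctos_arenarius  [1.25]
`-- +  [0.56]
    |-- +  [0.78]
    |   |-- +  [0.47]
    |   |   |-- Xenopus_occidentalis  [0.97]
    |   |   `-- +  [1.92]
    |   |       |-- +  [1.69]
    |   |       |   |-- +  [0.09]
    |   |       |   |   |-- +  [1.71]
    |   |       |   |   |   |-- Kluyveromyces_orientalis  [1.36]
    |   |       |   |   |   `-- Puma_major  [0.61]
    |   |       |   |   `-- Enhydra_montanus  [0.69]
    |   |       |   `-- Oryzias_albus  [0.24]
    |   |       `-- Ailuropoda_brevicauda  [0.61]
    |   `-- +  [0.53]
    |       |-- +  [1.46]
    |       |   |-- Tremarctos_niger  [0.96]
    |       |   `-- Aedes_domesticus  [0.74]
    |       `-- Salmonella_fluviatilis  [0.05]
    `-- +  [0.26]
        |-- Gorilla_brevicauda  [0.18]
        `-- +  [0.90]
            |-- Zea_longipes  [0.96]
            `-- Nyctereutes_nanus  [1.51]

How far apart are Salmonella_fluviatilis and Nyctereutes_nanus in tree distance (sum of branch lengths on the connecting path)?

4.03

The path runs Salmonella_fluviatilis → … → MRCA → … → Nyctereutes_nanus; the MRCA is the node subtending (((Xenopus_occidentalis,((((Kluyveromyces_orientalis,Puma_major),Enhydra_montanus),Oryzias_albus),Ailuropoda_brevicauda)),((Tremarctos_niger,Aedes_domesticus),Salmonella_fluviatilis)),(Gorilla_brevicauda,(Zea_longipes,Nyctereutes_nanus))).
Branch lengths along that path: 0.05 + 0.53 + 0.78 + 0.26 + 0.90 + 1.51 = 4.03.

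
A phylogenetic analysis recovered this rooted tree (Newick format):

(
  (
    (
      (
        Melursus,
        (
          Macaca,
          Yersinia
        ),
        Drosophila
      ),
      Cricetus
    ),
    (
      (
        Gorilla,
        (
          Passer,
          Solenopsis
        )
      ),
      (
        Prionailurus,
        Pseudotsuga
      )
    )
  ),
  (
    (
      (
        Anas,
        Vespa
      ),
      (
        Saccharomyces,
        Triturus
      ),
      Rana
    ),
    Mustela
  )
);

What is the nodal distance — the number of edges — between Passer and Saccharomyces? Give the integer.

9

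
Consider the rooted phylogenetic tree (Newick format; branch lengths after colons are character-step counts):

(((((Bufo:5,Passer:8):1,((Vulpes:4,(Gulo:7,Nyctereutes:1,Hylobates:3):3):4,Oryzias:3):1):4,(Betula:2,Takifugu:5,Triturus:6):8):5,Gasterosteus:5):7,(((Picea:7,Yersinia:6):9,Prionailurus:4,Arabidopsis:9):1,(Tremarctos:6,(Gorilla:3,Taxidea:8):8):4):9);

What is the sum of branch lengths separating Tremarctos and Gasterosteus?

31

The path runs Tremarctos → … → MRCA → … → Gasterosteus; the MRCA is the root of the tree.
Branch lengths along that path: 6 + 4 + 9 + 7 + 5 = 31.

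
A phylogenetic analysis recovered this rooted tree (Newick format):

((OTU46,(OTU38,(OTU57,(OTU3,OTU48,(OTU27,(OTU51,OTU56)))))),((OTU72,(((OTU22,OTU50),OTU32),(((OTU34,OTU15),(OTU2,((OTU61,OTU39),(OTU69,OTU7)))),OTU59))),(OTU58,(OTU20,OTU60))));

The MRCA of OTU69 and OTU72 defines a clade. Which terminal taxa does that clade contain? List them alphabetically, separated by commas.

Tracing OTU69: it sits inside (OTU69,OTU7).
Tracing OTU72: it sits inside (OTU72,(((OTU22,OTU50),OTU32),(((OTU34,OTU15),(OTU2,((OTU61,OTU39),(OTU69,OTU7)))),OTU59))).
The smallest clade enclosing both is (OTU72,(((OTU22,OTU50),OTU32),(((OTU34,OTU15),(OTU2,((OTU61,OTU39),(OTU69,OTU7)))),OTU59))); the answer is its 12 terminal taxa in alphabetical order.

OTU15, OTU2, OTU22, OTU32, OTU34, OTU39, OTU50, OTU59, OTU61, OTU69, OTU7, OTU72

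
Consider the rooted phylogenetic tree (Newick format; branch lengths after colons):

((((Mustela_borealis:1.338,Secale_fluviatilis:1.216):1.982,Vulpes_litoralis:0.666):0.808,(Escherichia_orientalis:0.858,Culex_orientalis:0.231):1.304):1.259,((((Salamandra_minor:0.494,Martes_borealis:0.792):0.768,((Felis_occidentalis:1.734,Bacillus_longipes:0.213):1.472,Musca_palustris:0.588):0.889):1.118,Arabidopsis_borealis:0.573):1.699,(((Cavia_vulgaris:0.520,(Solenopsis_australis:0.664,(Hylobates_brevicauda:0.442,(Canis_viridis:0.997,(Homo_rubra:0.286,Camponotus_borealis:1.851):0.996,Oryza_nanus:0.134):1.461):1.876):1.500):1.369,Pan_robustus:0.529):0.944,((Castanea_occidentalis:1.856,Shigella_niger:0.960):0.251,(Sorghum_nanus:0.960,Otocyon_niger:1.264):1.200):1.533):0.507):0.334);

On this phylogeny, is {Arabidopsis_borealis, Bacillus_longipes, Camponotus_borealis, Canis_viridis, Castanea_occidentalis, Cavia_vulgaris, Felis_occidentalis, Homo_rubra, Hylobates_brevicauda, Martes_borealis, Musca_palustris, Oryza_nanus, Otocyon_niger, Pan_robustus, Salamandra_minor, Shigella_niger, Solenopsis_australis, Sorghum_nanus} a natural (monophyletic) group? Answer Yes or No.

Yes

The most recent common ancestor of these taxa subtends ((((Salamandra_minor,Martes_borealis),((Felis_occidentalis,Bacillus_longipes),Musca_palustris)),Arabidopsis_borealis),(((Cavia_vulgaris,(Solenopsis_australis,(Hylobates_brevicauda,(Canis_viridis,(Homo_rubra,Camponotus_borealis),Oryza_nanus)))),Pan_robustus),((Castanea_occidentalis,Shigella_niger),(Sorghum_nanus,Otocyon_niger)))).
That clade has exactly 18 tips — every listed taxon and nothing else — so the group is monophyletic.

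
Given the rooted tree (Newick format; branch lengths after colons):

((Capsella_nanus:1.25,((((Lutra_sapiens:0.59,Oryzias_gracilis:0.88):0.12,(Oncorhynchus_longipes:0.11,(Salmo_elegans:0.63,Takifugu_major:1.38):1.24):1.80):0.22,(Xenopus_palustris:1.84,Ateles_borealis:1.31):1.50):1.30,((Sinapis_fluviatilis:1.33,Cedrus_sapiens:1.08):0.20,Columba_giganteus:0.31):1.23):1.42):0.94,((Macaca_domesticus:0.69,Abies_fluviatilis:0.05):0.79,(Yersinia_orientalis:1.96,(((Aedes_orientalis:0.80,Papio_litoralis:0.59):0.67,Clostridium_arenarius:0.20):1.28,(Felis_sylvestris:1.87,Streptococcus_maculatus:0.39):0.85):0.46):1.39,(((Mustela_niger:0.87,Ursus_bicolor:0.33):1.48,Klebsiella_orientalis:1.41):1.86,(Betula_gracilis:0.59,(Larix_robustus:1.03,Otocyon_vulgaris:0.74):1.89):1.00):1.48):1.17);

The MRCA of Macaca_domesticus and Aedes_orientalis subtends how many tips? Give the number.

14

The MRCA of Macaca_domesticus and Aedes_orientalis is the node subtending ((Macaca_domesticus,Abies_fluviatilis),(Yersinia_orientalis,(((Aedes_orientalis,Papio_litoralis),Clostridium_arenarius),(Felis_sylvestris,Streptococcus_maculatus))),(((Mustela_niger,Ursus_bicolor),Klebsiella_orientalis),(Betula_gracilis,(Larix_robustus,Otocyon_vulgaris)))).
That clade contains 14 terminal taxa: Abies_fluviatilis, Aedes_orientalis, Betula_gracilis, Clostridium_arenarius, Felis_sylvestris, Klebsiella_orientalis, Larix_robustus, Macaca_domesticus, Mustela_niger, Otocyon_vulgaris, Papio_litoralis, Streptococcus_maculatus, Ursus_bicolor, Yersinia_orientalis.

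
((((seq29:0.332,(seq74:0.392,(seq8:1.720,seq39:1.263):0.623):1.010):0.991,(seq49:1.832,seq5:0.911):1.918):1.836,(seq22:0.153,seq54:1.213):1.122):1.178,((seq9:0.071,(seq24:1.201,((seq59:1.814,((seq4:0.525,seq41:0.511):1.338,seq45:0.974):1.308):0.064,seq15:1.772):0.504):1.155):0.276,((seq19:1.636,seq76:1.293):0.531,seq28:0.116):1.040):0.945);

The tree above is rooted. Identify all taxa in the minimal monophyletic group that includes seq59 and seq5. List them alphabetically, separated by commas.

Tracing seq59: it sits inside (seq59,((seq4,seq41),seq45)).
Tracing seq5: it sits inside (seq49,seq5).
The smallest clade enclosing both is the whole tree (their MRCA is the root), so the answer is all 18 tips in alphabetical order.

seq15, seq19, seq22, seq24, seq28, seq29, seq39, seq4, seq41, seq45, seq49, seq5, seq54, seq59, seq74, seq76, seq8, seq9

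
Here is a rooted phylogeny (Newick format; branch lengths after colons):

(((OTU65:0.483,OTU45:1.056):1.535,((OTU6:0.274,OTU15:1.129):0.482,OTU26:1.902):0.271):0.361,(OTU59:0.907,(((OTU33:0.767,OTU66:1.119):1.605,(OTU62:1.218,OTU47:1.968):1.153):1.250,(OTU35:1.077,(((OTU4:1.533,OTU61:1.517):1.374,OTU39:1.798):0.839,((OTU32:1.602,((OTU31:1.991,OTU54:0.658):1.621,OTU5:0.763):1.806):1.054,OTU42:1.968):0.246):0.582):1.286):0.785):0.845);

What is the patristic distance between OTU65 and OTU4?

The path runs OTU65 → … → MRCA → … → OTU4; the MRCA is the root of the tree.
Branch lengths along that path: 0.483 + 1.535 + 0.361 + 0.845 + 0.785 + 1.286 + 0.582 + 0.839 + 1.374 + 1.533 = 9.623.

9.623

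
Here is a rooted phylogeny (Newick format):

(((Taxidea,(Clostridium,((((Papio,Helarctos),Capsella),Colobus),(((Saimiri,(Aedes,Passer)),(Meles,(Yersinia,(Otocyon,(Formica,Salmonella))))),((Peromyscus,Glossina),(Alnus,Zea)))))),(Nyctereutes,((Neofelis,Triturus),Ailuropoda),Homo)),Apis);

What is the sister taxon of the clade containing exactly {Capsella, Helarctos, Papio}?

The clade containing exactly {Capsella, Helarctos, Papio} attaches to the tree at the node subtending (((Papio,Helarctos),Capsella),Colobus).
The other lineage descending from that same node — the sister group — is the single tip Colobus.

Colobus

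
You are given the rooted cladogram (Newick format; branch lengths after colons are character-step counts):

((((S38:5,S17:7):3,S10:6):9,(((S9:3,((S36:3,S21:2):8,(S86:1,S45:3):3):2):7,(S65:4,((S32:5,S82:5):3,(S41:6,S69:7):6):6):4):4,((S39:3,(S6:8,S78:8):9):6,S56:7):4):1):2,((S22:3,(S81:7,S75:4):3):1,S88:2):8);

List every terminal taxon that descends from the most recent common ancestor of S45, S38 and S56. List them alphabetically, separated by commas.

S10, S17, S21, S32, S36, S38, S39, S41, S45, S56, S6, S65, S69, S78, S82, S86, S9

Tracing S45: it sits inside (S86,S45).
Tracing S38: it sits inside (S38,S17).
Tracing S56: it sits inside ((S39,(S6,S78)),S56).
The smallest clade enclosing all 3 is (((S38,S17),S10),(((S9,((S36,S21),(S86,S45))),(S65,((S32,S82),(S41,S69)))),((S39,(S6,S78)),S56))); the answer is its 17 terminal taxa in alphabetical order.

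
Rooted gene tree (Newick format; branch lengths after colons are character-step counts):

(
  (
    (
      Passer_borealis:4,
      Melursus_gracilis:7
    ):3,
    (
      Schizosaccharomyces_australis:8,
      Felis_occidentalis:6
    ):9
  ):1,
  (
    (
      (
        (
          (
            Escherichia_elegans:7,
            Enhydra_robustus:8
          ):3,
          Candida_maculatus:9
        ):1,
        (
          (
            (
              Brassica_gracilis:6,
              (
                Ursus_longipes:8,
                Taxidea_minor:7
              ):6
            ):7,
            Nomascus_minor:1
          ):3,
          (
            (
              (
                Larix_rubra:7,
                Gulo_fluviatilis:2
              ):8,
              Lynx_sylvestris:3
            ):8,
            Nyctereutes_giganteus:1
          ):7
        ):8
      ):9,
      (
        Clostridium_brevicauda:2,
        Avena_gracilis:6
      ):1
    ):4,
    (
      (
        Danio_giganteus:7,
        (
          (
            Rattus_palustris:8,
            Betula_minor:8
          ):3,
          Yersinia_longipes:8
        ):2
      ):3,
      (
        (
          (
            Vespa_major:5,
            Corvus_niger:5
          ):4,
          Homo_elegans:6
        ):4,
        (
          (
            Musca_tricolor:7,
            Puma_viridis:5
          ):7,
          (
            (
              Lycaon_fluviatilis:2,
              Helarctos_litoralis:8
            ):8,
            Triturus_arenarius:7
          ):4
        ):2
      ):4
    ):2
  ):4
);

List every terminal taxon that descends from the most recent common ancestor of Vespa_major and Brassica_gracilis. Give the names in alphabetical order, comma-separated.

Avena_gracilis, Betula_minor, Brassica_gracilis, Candida_maculatus, Clostridium_brevicauda, Corvus_niger, Danio_giganteus, Enhydra_robustus, Escherichia_elegans, Gulo_fluviatilis, Helarctos_litoralis, Homo_elegans, Larix_rubra, Lycaon_fluviatilis, Lynx_sylvestris, Musca_tricolor, Nomascus_minor, Nyctereutes_giganteus, Puma_viridis, Rattus_palustris, Taxidea_minor, Triturus_arenarius, Ursus_longipes, Vespa_major, Yersinia_longipes

Tracing Vespa_major: it sits inside (Vespa_major,Corvus_niger).
Tracing Brassica_gracilis: it sits inside (Brassica_gracilis,(Ursus_longipes,Taxidea_minor)).
The smallest clade enclosing both is (((((Escherichia_elegans,Enhydra_robustus),Candida_maculatus),(((Brassica_gracilis,(Ursus_longipes,Taxidea_minor)),Nomascus_minor),(((Larix_rubra,Gulo_fluviatilis),Lynx_sylvestris),Nyctereutes_giganteus))),(Clostridium_brevicauda,Avena_gracilis)),((Danio_giganteus,((Rattus_palustris,Betula_minor),Yersinia_longipes)),(((Vespa_major,Corvus_niger),Homo_elegans),((Musca_tricolor,Puma_viridis),((Lycaon_fluviatilis,Helarctos_litoralis),Triturus_arenarius))))); the answer is its 25 terminal taxa in alphabetical order.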